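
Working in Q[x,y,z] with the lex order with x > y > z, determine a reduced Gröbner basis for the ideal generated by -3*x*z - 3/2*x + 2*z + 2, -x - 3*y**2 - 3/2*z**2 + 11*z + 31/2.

G = {x + 3*y**2 + 3/2*z**2 - 11*z - 31/2, y**2*z + 1/2*y**2 + 1/2*z**3 - 41/12*z**2 - 61/9*z - 85/36}

The reduced Gröbner basis is the canonical form of the ideal for this ordering.

f_1 = -3*x*z - 3/2*x + 2*z + 2, LT = x*z.
f_2 = -x - 3*y**2 - 3/2*z**2 + 11*z + 31/2, LT = x.

S(f_1,f_2): lcm = x*z. S = 1/2*x - 3*y**2*z - 3/2*z**3 + 11*z**2 + 89/6*z - 2/3.
  leading term x: subtract (-1/2)·f_2 from 1/2*x - 3*y**2*z - 3/2*z**3 + 11*z**2 + 89/6*z - 2/3 → -3*y**2*z - 3/2*y**2 - 3/2*z**3 + 41/4*z**2 + 61/3*z + 85/12
  leading term y**2*z: no divisor's leading term divides it; move -3*y**2*z to the remainder.
  leading term y**2: no divisor's leading term divides it; move -3/2*y**2 to the remainder.
  leading term z**3: no divisor's leading term divides it; move -3/2*z**3 to the remainder.
  leading term z**2: no divisor's leading term divides it; move 41/4*z**2 to the remainder.
  leading term z: no divisor's leading term divides it; move 61/3*z to the remainder.
  leading term 1: no divisor's leading term divides it; move 85/12 to the remainder.
  remainder -3*y**2*z - 3/2*y**2 - 3/2*z**3 + 41/4*z**2 + 61/3*z + 85/12 ≠ 0; add g_3 = -3*y**2*z - 3/2*y**2 - 3/2*z**3 + 41/4*z**2 + 61/3*z + 85/12 to the basis.

S(f_1,g_3): lcm = x*y**2*z. S = -1/2*x*z**3 + 41/12*x*z**2 + 61/9*x*z + 85/36*x - 2/3*y**2*z - 2/3*y**2.
  leading term x*z**3: subtract (1/6*z**2)·f_1 from -1/2*x*z**3 + 41/12*x*z**2 + 61/9*x*z + 85/36*x - 2/3*y**2*z - 2/3*y**2 → 11/3*x*z**2 + 61/9*x*z + 85/36*x - 2/3*y**2*z - 2/3*y**2 - 1/3*z**3 - 1/3*z**2
  leading term x*z**2: subtract (-11/9*z)·f_1 from 11/3*x*z**2 + 61/9*x*z + 85/36*x - 2/3*y**2*z - 2/3*y**2 - 1/3*z**3 - 1/3*z**2 → 89/18*x*z + 85/36*x - 2/3*y**2*z - 2/3*y**2 - 1/3*z**3 + 19/9*z**2 + 22/9*z
  leading term x*z: subtract (-89/54)·f_1 from 89/18*x*z + 85/36*x - 2/3*y**2*z - 2/3*y**2 - 1/3*z**3 + 19/9*z**2 + 22/9*z → -1/9*x - 2/3*y**2*z - 2/3*y**2 - 1/3*z**3 + 19/9*z**2 + 155/27*z + 89/27
  leading term x: subtract (1/9)·f_2 from -1/9*x - 2/3*y**2*z - 2/3*y**2 - 1/3*z**3 + 19/9*z**2 + 155/27*z + 89/27 → -2/3*y**2*z - 1/3*y**2 - 1/3*z**3 + 41/18*z**2 + 122/27*z + 85/54
  leading term y**2*z: subtract (2/9)·g_3 from -2/3*y**2*z - 1/3*y**2 - 1/3*z**3 + 41/18*z**2 + 122/27*z + 85/54 → 0
  remainder 0.

S(f_2,g_3): leading monomials are coprime, so the S-polynomial reduces to 0 (Buchberger's first criterion).
Every S-polynomial of the final basis reduces to 0, so we have a Gröbner basis.
Inter-reduce: drop elements whose leading term is divisible by another's, tail-reduce, and make monic.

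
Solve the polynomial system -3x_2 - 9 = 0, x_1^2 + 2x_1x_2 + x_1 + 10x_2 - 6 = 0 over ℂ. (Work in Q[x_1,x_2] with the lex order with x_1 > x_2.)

Compute a lex Gröbner basis by Buchberger's algorithm.
f_1 = -3x_2 - 9, LT = x_2.
f_2 = x_1^2 + 2x_1x_2 + x_1 + 10x_2 - 6, LT = x_1^2.

The S-polynomials (S(f_1,f_2)) all reduce to 0 modulo the current basis, so we have a Gröbner basis.
Inter-reduce: drop elements whose leading term is divisible by another's, tail-reduce, and make monic.
Reduced Gröbner basis: {x_1^2 - 5x_1 - 36, x_2 + 3}.

From the last basis element, x_2 + 3 = 0, so x_2 takes values in {-3}. Each choice, substituted upward through the basis, yields the corresponding point(s) of the solution set.
  x_2 = -3: the earlier basis element becomes x_1^2 - 5x_1 - 36 = 0, giving x_1 = -4, 9 — points (-4, -3), (9, -3).
Check: every point annihilates each of the original generators.

{(-4, -3), (9, -3)}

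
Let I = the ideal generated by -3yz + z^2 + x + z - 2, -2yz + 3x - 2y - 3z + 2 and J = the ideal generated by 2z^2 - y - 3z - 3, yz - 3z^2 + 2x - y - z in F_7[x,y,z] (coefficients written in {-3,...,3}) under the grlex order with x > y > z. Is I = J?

Equality of ideals is decidable: compute both reduced Gröbner bases (unique for the ordering) and check whether they agree.
Buchberger on the first generating set:
f_1 = -3yz + z^2 + x + z - 2, LT = yz.
f_2 = -2yz + 3x - 2y - 3z + 2, LT = yz.

S(f_1,f_2): lcm = yz. S = 2z^2 - y - 3z - 3.
  leading term z^2: no divisor's leading term divides it; move 2z^2 to the remainder.
  leading term y: no divisor's leading term divides it; move -y to the remainder.
  leading term z: no divisor's leading term divides it; move -3z to the remainder.
  leading term 1: no divisor's leading term divides it; move -3 to the remainder.
  remainder 2z^2 - y - 3z - 3 ≠ 0; add g_3 = 2z^2 - y - 3z - 3 to the basis.

S(f_1,g_3): lcm = yz^2. S = 2z^3 + 2xz - 3y^2 - 2yz + 2z^2 - 2y + 3z.
  leading term z^3: subtract (z)·g_3 from 2z^3 + 2xz - 3y^2 - 2yz + 2z^2 - 2y + 3z → 2xz - 3y^2 - yz - 2z^2 - 2y - z
  leading term xz: no divisor's leading term divides it; move 2xz to the remainder.
  leading term y^2: no divisor's leading term divides it; move -3y^2 to the remainder.
  leading term yz: subtract (-2)·f_1 from -yz - 2z^2 - 2y - z → 2x - 2y + z + 3
  leading term x: no divisor's leading term divides it; move 2x to the remainder.
  leading term y: no divisor's leading term divides it; move -2y to the remainder.
  leading term z: no divisor's leading term divides it; move z to the remainder.
  leading term 1: no divisor's leading term divides it; move 3 to the remainder.
  remainder 2xz - 3y^2 + 2x - 2y + z + 3 ≠ 0; add g_4 = 2xz - 3y^2 + 2x - 2y + z + 3 to the basis.

S(f_1,g_4): lcm = xyz. S = 2xz^2 - 2y^3 + 2x^2 - xy + 2xz + y^2 + 3yz + 3x + 2y.
  leading term xz^2: subtract (x)·g_3 from 2xz^2 - 2y^3 + 2x^2 - xy + 2xz + y^2 + 3yz + 3x + 2y → -2y^3 + 2x^2 - 2xz + y^2 + 3yz - x + 2y
  leading term y^3: no divisor's leading term divides it; move -2y^3 to the remainder.
  leading term x^2: no divisor's leading term divides it; move 2x^2 to the remainder.
  leading term xz: subtract (-1)·g_4 from -2xz + y^2 + 3yz - x + 2y → -2y^2 + 3yz + x + z + 3
  leading term y^2: no divisor's leading term divides it; move -2y^2 to the remainder.
  leading term yz: subtract (-1)·f_1 from 3yz + x + z + 3 → z^2 + 2x + 2z + 1
  leading term z^2: subtract (-3)·g_3 from z^2 + 2x + 2z + 1 → 2x - 3y - 1
  leading term x: no divisor's leading term divides it; move 2x to the remainder.
  leading term y: no divisor's leading term divides it; move -3y to the remainder.
  leading term 1: no divisor's leading term divides it; move -1 to the remainder.
  remainder -2y^3 + 2x^2 - 2y^2 + 2x - 3y - 1 ≠ 0; add g_5 = -2y^3 + 2x^2 - 2y^2 + 2x - 3y - 1 to the basis.

The other S-polynomials (S(f_2,g_3), S(f_2,g_4), S(g_3,g_4), S(f_1,g_5), S(f_2,g_5), S(g_3,g_5), S(g_4,g_5)) all reduce to 0 modulo the current basis, so we have a Gröbner basis.
Inter-reduce: drop elements whose leading term is divisible by another's, tail-reduce, and make monic.
Reduced Gröbner basis: {y^3 - x^2 + y^2 - x - 2y - 3, xz + 2y^2 + x - y - 3z - 2, yz + 2x + y - 2z - 1, z^2 + 3y + 2z + 2}.

Buchberger on the second generating set:
h_1 = 2z^2 - y - 3z - 3, LT = z^2.
h_2 = yz - 3z^2 + 2x - y - z, LT = yz.

S(h_1,h_2): lcm = yz^2. S = 3z^3 - 2xz + 3y^2 + 3yz + z^2 + 2y.
  leading term z^3: subtract (-2z)·h_1 from 3z^3 - 2xz + 3y^2 + 3yz + z^2 + 2y → -2xz + 3y^2 + yz + 2z^2 + 2y + z
  leading term xz: no divisor's leading term divides it; move -2xz to the remainder.
  leading term y^2: no divisor's leading term divides it; move 3y^2 to the remainder.
  leading term yz: subtract (1)·h_2 from yz + 2z^2 + 2y + z → -2z^2 - 2x + 3y + 2z
  leading term z^2: subtract (-1)·h_1 from -2z^2 - 2x + 3y + 2z → -2x + 2y - z - 3
  leading term x: no divisor's leading term divides it; move -2x to the remainder.
  leading term y: no divisor's leading term divides it; move 2y to the remainder.
  leading term z: no divisor's leading term divides it; move -z to the remainder.
  leading term 1: no divisor's leading term divides it; move -3 to the remainder.
  remainder -2xz + 3y^2 - 2x + 2y - z - 3 ≠ 0; add k_3 = -2xz + 3y^2 - 2x + 2y - z - 3 to the basis.

S(h_2,k_3): lcm = xyz. S = -3xz^2 - 2y^3 + 2x^2 - 2xy - xz + y^2 + 3yz + 2y.
  leading term xz^2: subtract (2x)·h_1 from -3xz^2 - 2y^3 + 2x^2 - 2xy - xz + y^2 + 3yz + 2y → -2y^3 + 2x^2 - 2xz + y^2 + 3yz - x + 2y
  leading term y^3: no divisor's leading term divides it; move -2y^3 to the remainder.
  leading term x^2: no divisor's leading term divides it; move 2x^2 to the remainder.
  leading term xz: subtract (1)·k_3 from -2xz + y^2 + 3yz - x + 2y → -2y^2 + 3yz + x + z + 3
  leading term y^2: no divisor's leading term divides it; move -2y^2 to the remainder.
  leading term yz: subtract (3)·h_2 from 3yz + x + z + 3 → 2z^2 + 2x + 3y - 3z + 3
  leading term z^2: subtract (1)·h_1 from 2z^2 + 2x + 3y - 3z + 3 → 2x - 3y - 1
  leading term x: no divisor's leading term divides it; move 2x to the remainder.
  leading term y: no divisor's leading term divides it; move -3y to the remainder.
  leading term 1: no divisor's leading term divides it; move -1 to the remainder.
  remainder -2y^3 + 2x^2 - 2y^2 + 2x - 3y - 1 ≠ 0; add k_4 = -2y^3 + 2x^2 - 2y^2 + 2x - 3y - 1 to the basis.

The other S-polynomials (S(h_1,k_3), S(h_1,k_4), S(h_2,k_4), S(k_3,k_4)) all reduce to 0 modulo the current basis, so we have a Gröbner basis.
Inter-reduce: drop elements whose leading term is divisible by another's, tail-reduce, and make monic.
Reduced Gröbner basis: {y^3 - x^2 + y^2 - x - 2y - 3, xz + 2y^2 + x - y - 3z - 2, yz + 2x + y - 2z - 1, z^2 + 3y + 2z + 2}.

The two bases agree; hence the ideals are identical.
The same test decides containment: I ⊆ J iff every generator of I reduces to 0 modulo a Gröbner basis of J.

Yes, the ideals are equal.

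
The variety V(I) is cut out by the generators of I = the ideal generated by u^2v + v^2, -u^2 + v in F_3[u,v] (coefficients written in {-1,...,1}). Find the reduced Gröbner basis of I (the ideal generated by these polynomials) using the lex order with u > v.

G = {u^2 - v, v^2}

f_1 = u^2v + v^2, LT = u^2v.
f_2 = -u^2 + v, LT = u^2.

S(f_1,f_2): lcm = u^2v. S = -v^2.
  leading term v^2: no divisor's leading term divides it; move -v^2 to the remainder.
  remainder -v^2 ≠ 0; add g_3 = -v^2 to the basis.

The other S-polynomials (S(f_1,g_3), S(f_2,g_3)) all reduce to 0 modulo the current basis, so we have a Gröbner basis.
Inter-reduce: drop elements whose leading term is divisible by another's, tail-reduce, and make monic.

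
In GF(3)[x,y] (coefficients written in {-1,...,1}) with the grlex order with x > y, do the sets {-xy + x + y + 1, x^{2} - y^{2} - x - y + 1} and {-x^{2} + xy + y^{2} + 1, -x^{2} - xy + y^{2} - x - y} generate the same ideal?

Two ideals are equal iff their reduced Gröbner bases coincide (the reduced basis is unique for a fixed ordering).
Buchberger on the first generating set:
f_1 = -xy + x + y + 1, LT = xy.
f_2 = x^{2} - y^{2} - x - y + 1, LT = x^{2}.

S(f_1,f_2): lcm = x^{2}y. S = y^{3} - x^{2} + y^{2} - x - y.
  reduce S modulo (f_1, f_2):
  remainder y^{3} + x + y + 1 ≠ 0; add g_3 = y^{3} + x + y + 1 to the basis.

The other S-polynomials (S(f_1,g_3), S(f_2,g_3)) all reduce to 0 modulo the current basis, so we have a Gröbner basis.
Inter-reduce: drop elements whose leading term is divisible by another's, tail-reduce, and make monic.
Reduced Gröbner basis: {y^{3} + x + y + 1, x^{2} - y^{2} - x - y + 1, xy - x - y - 1}.

Buchberger on the second generating set:
h_1 = -x^{2} + xy + y^{2} + 1, LT = x^{2}.
h_2 = -x^{2} - xy + y^{2} - x - y, LT = x^{2}.

S(h_1,h_2): lcm = x^{2}. S = xy - x - y - 1.
  reduce S modulo (h_1, h_2):
  remainder xy - x - y - 1 ≠ 0; add k_3 = xy - x - y - 1 to the basis.

S(h_1,k_3): lcm = x^{2}y. S = -xy^{2} - y^{3} + x^{2} + xy + x - y.
  reduce S modulo (h_1, h_2, k_3):
  remainder -y^{3} - x - y - 1 ≠ 0; add k_4 = -y^{3} - x - y - 1 to the basis.

The other S-polynomials (S(h_2,k_3), S(h_1,k_4), S(h_2,k_4), S(k_3,k_4)) all reduce to 0 modulo the current basis, so we have a Gröbner basis.
Inter-reduce: drop elements whose leading term is divisible by another's, tail-reduce, and make monic.
Reduced Gröbner basis: {y^{3} + x + y + 1, x^{2} - y^{2} - x - y + 1, xy - x - y - 1}.

Same reduced basis, so the two generating sets span the same ideal.

Yes, the ideals are equal.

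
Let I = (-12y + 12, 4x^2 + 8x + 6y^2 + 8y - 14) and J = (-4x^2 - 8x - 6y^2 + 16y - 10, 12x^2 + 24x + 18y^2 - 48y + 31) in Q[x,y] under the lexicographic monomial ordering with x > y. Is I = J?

No, the ideals differ.

Equality of ideals is decidable: compute both reduced Gröbner bases (unique for the ordering) and check whether they agree.
Buchberger on the first generating set:
f_1 = -12y + 12, LT = y.
f_2 = 4x^2 + 8x + 6y^2 + 8y - 14, LT = x^2.

The S-polynomials (S(f_1,f_2)) all reduce to 0 modulo the current basis, so we have a Gröbner basis.
Inter-reduce: drop elements whose leading term is divisible by another's, tail-reduce, and make monic.
Reduced Gröbner basis: {x^2 + 2x, y - 1}.

Buchberger on the second generating set:
h_1 = -4x^2 - 8x - 6y^2 + 16y - 10, LT = x^2.
h_2 = 12x^2 + 24x + 18y^2 - 48y + 31, LT = x^2.

S(h_1,h_2): lcm = x^2. S = -1/12.
  leading term 1: no divisor's leading term divides it; move -1/12 to the remainder.
  remainder -1/12 ≠ 0; add k_3 = -1/12 to the basis.

The other S-polynomials (S(h_1,k_3), S(h_2,k_3)) all reduce to 0 modulo the current basis, so we have a Gröbner basis.
Inter-reduce: drop elements whose leading term is divisible by another's, tail-reduce, and make monic.
Reduced Gröbner basis: {1}.

The bases are distinct; the ideals are different.
The same test decides containment: I ⊆ J iff every generator of I reduces to 0 modulo a Gröbner basis of J.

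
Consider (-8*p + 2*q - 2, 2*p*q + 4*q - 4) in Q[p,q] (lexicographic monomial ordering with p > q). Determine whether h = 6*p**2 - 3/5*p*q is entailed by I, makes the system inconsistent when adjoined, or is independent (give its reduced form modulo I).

6*p**2 - 3/5*p*q is independent of I; its normal form modulo I is -87/40*q + 87/40.

First compute the reduced Gröbner basis of I by Buchberger's algorithm.
f_1 = -8*p + 2*q - 2, LT = p.
f_2 = 2*p*q + 4*q - 4, LT = p*q.

S(f_1,f_2): lcm = p*q. S = -1/4*q**2 - 7/4*q + 2.
  reduce S modulo (f_1, f_2):
  remainder -1/4*q**2 - 7/4*q + 2 ≠ 0; add k_3 = -1/4*q**2 - 7/4*q + 2 to the basis.

The other S-polynomials (S(f_1,k_3), S(f_2,k_3)) all reduce to 0 modulo the current basis, so we have a Gröbner basis.
Inter-reduce: drop elements whose leading term is divisible by another's, tail-reduce, and make monic.
Reduced Gröbner basis: {p - 1/4*q + 1/4, q**2 + 7*q - 8}.
Label its elements g_1 = p - 1/4*q + 1/4, g_2 = q**2 + 7*q - 8.

Reduce h = 6*p**2 - 3/5*p*q modulo G:
  leading term p**2: subtract (6*p)·g_1 from 6*p**2 - 3/5*p*q → 9/10*p*q - 3/2*p
  leading term p*q: subtract (9/10*q)·g_1 from 9/10*p*q - 3/2*p → -3/2*p + 9/40*q**2 - 9/40*q
  leading term p: subtract (-3/2)·g_1 from -3/2*p + 9/40*q**2 - 9/40*q → 9/40*q**2 - 3/5*q + 3/8
  leading term q**2: subtract (9/40)·g_2 from 9/40*q**2 - 3/5*q + 3/8 → -87/40*q + 87/40
  leading term q: no divisor's leading term divides it; move -87/40*q to the remainder.
  leading term 1: no divisor's leading term divides it; move 87/40 to the remainder.
  normal form = -87/40*q + 87/40.
The normal form is nonzero, so h ∉ I. Since h minus its normal form lies in I, I + (h) = I + (r) where r = -87/40*q + 87/40; decide whether this ideal is the whole ring.
Run Buchberger on G together with r (pairs among the g_i already reduce to 0 since G is a Gröbner basis):
g_1 = p - 1/4*q + 1/4, LT = p.
g_2 = q**2 + 7*q - 8, LT = q**2.
r = -87/40*q + 87/40, LT = q.

The S-polynomials (S(g_1,g_2), S(g_1,r), S(g_2,r)) all reduce to 0 modulo the current basis, so we have a Gröbner basis.
Inter-reduce: drop elements whose leading term is divisible by another's, tail-reduce, and make monic.
Reduced Gröbner basis: {p, q - 1}.
The reduced Gröbner basis of I + (h) is {p, q - 1} ≠ {1}, a proper ideal, so the enlarged system stays consistent: h is independent of I, with normal form -87/40*q + 87/40.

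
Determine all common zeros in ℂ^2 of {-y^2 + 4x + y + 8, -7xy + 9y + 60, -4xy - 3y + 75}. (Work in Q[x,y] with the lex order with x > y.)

Compute a lex Gröbner basis by Buchberger's algorithm.
f_1 = 4x - y^2 + y + 8, LT = x.
f_2 = -7xy + 9y + 60, LT = xy.
f_3 = -4xy - 3y + 75, LT = xy.

S(f_1,f_2): lcm = xy. S = -1/4y^3 + 1/4y^2 + 23/7y + 60/7.
  leading term y^3: no divisor's leading term divides it; move -1/4y^3 to the remainder.
  leading term y^2: no divisor's leading term divides it; move 1/4y^2 to the remainder.
  leading term y: no divisor's leading term divides it; move 23/7y to the remainder.
  leading term 1: no divisor's leading term divides it; move 60/7 to the remainder.
  remainder -1/4y^3 + 1/4y^2 + 23/7y + 60/7 ≠ 0; add h_4 = -1/4y^3 + 1/4y^2 + 23/7y + 60/7 to the basis.

S(f_1,f_3): lcm = xy. S = -1/4y^3 + 1/4y^2 + 5/4y + 75/4.
  leading term y^3: subtract (1)·h_4 from -1/4y^3 + 1/4y^2 + 5/4y + 75/4 → -57/28y + 285/28
  leading term y: no divisor's leading term divides it; move -57/28y to the remainder.
  leading term 1: no divisor's leading term divides it; move 285/28 to the remainder.
  remainder -57/28y + 285/28 ≠ 0; add h_5 = -57/28y + 285/28 to the basis.

The other S-polynomials (S(f_2,f_3), S(f_1,h_4), S(f_2,h_4), S(f_3,h_4), S(f_1,h_5), S(f_2,h_5), S(f_3,h_5), S(h_4,h_5)) all reduce to 0 modulo the current basis, so we have a Gröbner basis.
Inter-reduce: drop elements whose leading term is divisible by another's, tail-reduce, and make monic.
Reduced Gröbner basis: {x - 3, y - 5}.

Since the basis is lex-ordered, y - 5 is univariate in y. Its roots are {5}. Back-substituting each root into the other basis elements fixes the other coordinates.
  y = 5: the earlier basis element becomes x - 3 = 0, giving x = 3 — point (3, 5).
Each listed point satisfies every original equation (direct substitution).
A lex Gröbner basis triangularizes the system, enabling back-substitution.

{(3, 5)}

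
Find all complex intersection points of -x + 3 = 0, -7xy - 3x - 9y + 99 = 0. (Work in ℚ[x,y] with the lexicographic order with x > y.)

Compute a lex Gröbner basis by Buchberger's algorithm.
f_1 = -x + 3, LT = x.
f_2 = -7xy - 3x - 9y + 99, LT = xy.

S(f_1,f_2): lcm = xy. S = -3/7x - 30/7y + 99/7.
  leading term x: subtract (3/7)·f_1 from -3/7x - 30/7y + 99/7 → -30/7y + 90/7
  leading term y: no divisor's leading term divides it; move -30/7y to the remainder.
  leading term 1: no divisor's leading term divides it; move 90/7 to the remainder.
  remainder -30/7y + 90/7 ≠ 0; add h_3 = -30/7y + 90/7 to the basis.

S(f_1,h_3): leading monomials are coprime, so the S-polynomial reduces to 0 (Buchberger's first criterion).
S(f_2,h_3): lcm = xy. S = 24/7x + 9/7y - 99/7.
  leading term x: subtract (-24/7)·f_1 from 24/7x + 9/7y - 99/7 → 9/7y - 27/7
  leading term y: subtract (-3/10)·h_3 from 9/7y - 27/7 → 0
  remainder 0.

Every S-polynomial of the final basis reduces to 0, so we have a Gröbner basis.
Inter-reduce: drop elements whose leading term is divisible by another's, tail-reduce, and make monic.
Reduced Gröbner basis: {x - 3, y - 3}.

Since the basis is lex-ordered, y - 3 is univariate in y. Its roots are {3}. Back-substituting each root into the other basis elements fixes the other coordinates.
  y = 3: the earlier basis element becomes x - 3 = 0, giving x = 3 — point (3, 3).

{(3, 3)}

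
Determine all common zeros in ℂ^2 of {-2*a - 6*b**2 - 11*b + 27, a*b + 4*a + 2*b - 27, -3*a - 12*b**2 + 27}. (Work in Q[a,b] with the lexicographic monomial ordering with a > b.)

{(5, 1)}

Compute a lex Gröbner basis by Buchberger's algorithm.
f_1 = -2*a - 6*b**2 - 11*b + 27, LT = a.
f_2 = a*b + 4*a + 2*b - 27, LT = a*b.
f_3 = -3*a - 12*b**2 + 27, LT = a.

S(f_1,f_2): lcm = a*b. S = -4*a + 3*b**3 + 11/2*b**2 - 31/2*b + 27.
  leading term a: subtract (2)·f_1 from -4*a + 3*b**3 + 11/2*b**2 - 31/2*b + 27 → 3*b**3 + 35/2*b**2 + 13/2*b - 27
  leading term b**3: no divisor's leading term divides it; move 3*b**3 to the remainder.
  leading term b**2: no divisor's leading term divides it; move 35/2*b**2 to the remainder.
  leading term b: no divisor's leading term divides it; move 13/2*b to the remainder.
  leading term 1: no divisor's leading term divides it; move -27 to the remainder.
  remainder 3*b**3 + 35/2*b**2 + 13/2*b - 27 ≠ 0; add h_4 = 3*b**3 + 35/2*b**2 + 13/2*b - 27 to the basis.

S(f_1,f_3): lcm = a. S = -b**2 + 11/2*b - 9/2.
  leading term b**2: no divisor's leading term divides it; move -b**2 to the remainder.
  leading term b: no divisor's leading term divides it; move 11/2*b to the remainder.
  leading term 1: no divisor's leading term divides it; move -9/2 to the remainder.
  remainder -b**2 + 11/2*b - 9/2 ≠ 0; add h_5 = -b**2 + 11/2*b - 9/2 to the basis.

S(f_2,f_3): lcm = a*b. S = 4*a - 4*b**3 + 11*b - 27.
  leading term a: subtract (-2)·f_1 from 4*a - 4*b**3 + 11*b - 27 → -4*b**3 - 12*b**2 - 11*b + 27
  leading term b**3: subtract (-4/3)·h_4 from -4*b**3 - 12*b**2 - 11*b + 27 → 34/3*b**2 - 7/3*b - 9
  leading term b**2: subtract (-34/3)·h_5 from 34/3*b**2 - 7/3*b - 9 → 60*b - 60
  leading term b: no divisor's leading term divides it; move 60*b to the remainder.
  leading term 1: no divisor's leading term divides it; move -60 to the remainder.
  remainder 60*b - 60 ≠ 0; add h_6 = 60*b - 60 to the basis.

The other S-polynomials (S(f_1,h_4), S(f_2,h_4), S(f_3,h_4), S(f_1,h_5), S(f_2,h_5), S(f_3,h_5), S(h_4,h_5), S(f_1,h_6), S(f_2,h_6), S(f_3,h_6), S(h_4,h_6), S(h_5,h_6)) all reduce to 0 modulo the current basis, so we have a Gröbner basis.
Inter-reduce: drop elements whose leading term is divisible by another's, tail-reduce, and make monic.
Reduced Gröbner basis: {a - 5, b - 1}.

Elimination: the polynomial b - 1 lies in the elimination ideal for b, so b ∈ {1}. For each such b, the remaining basis elements (now univariate) give the rest of the solution.
  b = 1: the earlier basis element becomes a - 5 = 0, giving a = 5 — point (5, 1).
Each listed point satisfies every original equation (direct substitution).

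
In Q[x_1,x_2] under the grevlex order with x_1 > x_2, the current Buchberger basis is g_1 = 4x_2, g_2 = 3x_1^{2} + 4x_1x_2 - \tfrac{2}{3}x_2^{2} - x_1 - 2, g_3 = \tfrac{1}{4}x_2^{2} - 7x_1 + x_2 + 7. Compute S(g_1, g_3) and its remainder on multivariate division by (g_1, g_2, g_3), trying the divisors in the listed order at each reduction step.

S(g_1, g_3) = 28x_1 - 4x_2 - 28; remainder on division = 28x_1 - 28.

lcm(LM(g_1), LM(g_3)) = x_2^{2}.
S = (lcm/LT(g_1))·g_1 − (lcm/LT(g_3))·g_3 = 28x_1 - 4x_2 - 28.
Reduce S modulo (g_1, g_2, g_3) in that order:
  leading term x_1: no divisor's leading term divides it; move 28x_1 to the remainder.
  leading term x_2: subtract (-1)·g_1 from -4x_2 - 28 → -28
  leading term 1: no divisor's leading term divides it; move -28 to the remainder.
The remainder 28x_1 - 28 is nonzero, so it would be added as the next basis element.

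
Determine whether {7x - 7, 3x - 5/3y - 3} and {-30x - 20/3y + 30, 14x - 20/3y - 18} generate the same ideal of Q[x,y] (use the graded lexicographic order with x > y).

Equality of ideals is decidable: compute both reduced Gröbner bases (unique for the ordering) and check whether they agree.
Buchberger on the first generating set:
f_1 = 7x - 7, LT = x.
f_2 = 3x - 5/3y - 3, LT = x.

S(f_1,f_2): lcm = x. S = 5/9y.
  leading term y: no divisor's leading term divides it; move 5/9y to the remainder.
  remainder 5/9y ≠ 0; add g_3 = 5/9y to the basis.

S(f_1,g_3): leading monomials are coprime, so the S-polynomial reduces to 0 (Buchberger's first criterion).
S(f_2,g_3): leading monomials are coprime, so the S-polynomial reduces to 0 (Buchberger's first criterion).
Every S-polynomial of the final basis reduces to 0, so we have a Gröbner basis.
Inter-reduce: drop elements whose leading term is divisible by another's, tail-reduce, and make monic.
Reduced Gröbner basis: {x - 1, y}.

Buchberger on the second generating set:
h_1 = -30x - 20/3y + 30, LT = x.
h_2 = 14x - 20/3y - 18, LT = x.

S(h_1,h_2): lcm = x. S = 44/63y + 2/7.
  leading term y: no divisor's leading term divides it; move 44/63y to the remainder.
  leading term 1: no divisor's leading term divides it; move 2/7 to the remainder.
  remainder 44/63y + 2/7 ≠ 0; add k_3 = 44/63y + 2/7 to the basis.

S(h_1,k_3): leading monomials are coprime, so the S-polynomial reduces to 0 (Buchberger's first criterion).
S(h_2,k_3): leading monomials are coprime, so the S-polynomial reduces to 0 (Buchberger's first criterion).
Every S-polynomial of the final basis reduces to 0, so we have a Gröbner basis.
Inter-reduce: drop elements whose leading term is divisible by another's, tail-reduce, and make monic.
Reduced Gröbner basis: {x - 12/11, y + 9/22}.

These differ, so the ideals are not equal.

No, the ideals differ.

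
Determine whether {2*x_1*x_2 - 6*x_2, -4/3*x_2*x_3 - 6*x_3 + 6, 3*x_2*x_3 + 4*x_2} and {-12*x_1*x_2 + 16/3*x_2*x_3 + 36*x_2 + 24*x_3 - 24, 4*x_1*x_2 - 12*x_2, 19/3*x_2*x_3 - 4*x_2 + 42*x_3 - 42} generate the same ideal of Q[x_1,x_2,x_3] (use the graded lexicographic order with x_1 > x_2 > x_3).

Yes, the ideals are equal.

Since reduced Gröbner bases are canonical representatives of ideals under a given ordering, it suffices to compute and compare them.
Buchberger on the first generating set:
f_1 = 2*x_1*x_2 - 6*x_2, LT = x_1*x_2.
f_2 = -4/3*x_2*x_3 - 6*x_3 + 6, LT = x_2*x_3.
f_3 = 3*x_2*x_3 + 4*x_2, LT = x_2*x_3.

S(f_1,f_2): lcm = x_1*x_2*x_3. S = -9/2*x_1*x_3 - 3*x_2*x_3 + 9/2*x_1.
  leading term x_1*x_3: no divisor's leading term divides it; move -9/2*x_1*x_3 to the remainder.
  leading term x_2*x_3: subtract (9/4)·f_2 from -3*x_2*x_3 + 9/2*x_1 → 9/2*x_1 + 27/2*x_3 - 27/2
  leading term x_1: no divisor's leading term divides it; move 9/2*x_1 to the remainder.
  leading term x_3: no divisor's leading term divides it; move 27/2*x_3 to the remainder.
  leading term 1: no divisor's leading term divides it; move -27/2 to the remainder.
  remainder -9/2*x_1*x_3 + 9/2*x_1 + 27/2*x_3 - 27/2 ≠ 0; add g_4 = -9/2*x_1*x_3 + 9/2*x_1 + 27/2*x_3 - 27/2 to the basis.

S(f_1,f_3): lcm = x_1*x_2*x_3. S = -4/3*x_1*x_2 - 3*x_2*x_3.
  leading term x_1*x_2: subtract (-2/3)·f_1 from -4/3*x_1*x_2 - 3*x_2*x_3 → -3*x_2*x_3 - 4*x_2
  leading term x_2*x_3: subtract (9/4)·f_2 from -3*x_2*x_3 - 4*x_2 → -4*x_2 + 27/2*x_3 - 27/2
  leading term x_2: no divisor's leading term divides it; move -4*x_2 to the remainder.
  leading term x_3: no divisor's leading term divides it; move 27/2*x_3 to the remainder.
  leading term 1: no divisor's leading term divides it; move -27/2 to the remainder.
  remainder -4*x_2 + 27/2*x_3 - 27/2 ≠ 0; add g_5 = -4*x_2 + 27/2*x_3 - 27/2 to the basis.

S(f_2,g_5): lcm = x_2*x_3. S = 27/8*x_3**2 + 9/8*x_3 - 9/2.
  leading term x_3**2: no divisor's leading term divides it; move 27/8*x_3**2 to the remainder.
  leading term x_3: no divisor's leading term divides it; move 9/8*x_3 to the remainder.
  leading term 1: no divisor's leading term divides it; move -9/2 to the remainder.
  remainder 27/8*x_3**2 + 9/8*x_3 - 9/2 ≠ 0; add g_6 = 27/8*x_3**2 + 9/8*x_3 - 9/2 to the basis.

The other S-polynomials (S(f_2,f_3), S(f_1,g_4), S(f_2,g_4), S(f_3,g_4), S(f_1,g_5), S(f_3,g_5), S(g_4,g_5), S(f_1,g_6), S(f_2,g_6), S(f_3,g_6), S(g_4,g_6), S(g_5,g_6)) all reduce to 0 modulo the current basis, so we have a Gröbner basis.
Inter-reduce: drop elements whose leading term is divisible by another's, tail-reduce, and make monic.
Reduced Gröbner basis: {x_1*x_3 - x_1 - 3*x_3 + 3, x_3**2 + 1/3*x_3 - 4/3, x_2 - 27/8*x_3 + 27/8}.

Buchberger on the second generating set:
h_1 = -12*x_1*x_2 + 16/3*x_2*x_3 + 36*x_2 + 24*x_3 - 24, LT = x_1*x_2.
h_2 = 4*x_1*x_2 - 12*x_2, LT = x_1*x_2.
h_3 = 19/3*x_2*x_3 - 4*x_2 + 42*x_3 - 42, LT = x_2*x_3.

S(h_1,h_2): lcm = x_1*x_2. S = -4/9*x_2*x_3 - 2*x_3 + 2.
  leading term x_2*x_3: subtract (-4/57)·h_3 from -4/9*x_2*x_3 - 2*x_3 + 2 → -16/57*x_2 + 18/19*x_3 - 18/19
  leading term x_2: no divisor's leading term divides it; move -16/57*x_2 to the remainder.
  leading term x_3: no divisor's leading term divides it; move 18/19*x_3 to the remainder.
  leading term 1: no divisor's leading term divides it; move -18/19 to the remainder.
  remainder -16/57*x_2 + 18/19*x_3 - 18/19 ≠ 0; add k_4 = -16/57*x_2 + 18/19*x_3 - 18/19 to the basis.

S(h_1,h_3): lcm = x_1*x_2*x_3. S = -4/9*x_2*x_3**2 + 12/19*x_1*x_2 - 126/19*x_1*x_3 - 3*x_2*x_3 - 2*x_3**2 + 126/19*x_1 + 2*x_3.
  leading term x_2*x_3**2: subtract (-4/57*x_3)·h_3 from -4/9*x_2*x_3**2 + 12/19*x_1*x_2 - 126/19*x_1*x_3 - 3*x_2*x_3 - 2*x_3**2 + 126/19*x_1 + 2*x_3 → 12/19*x_1*x_2 - 126/19*x_1*x_3 - 187/57*x_2*x_3 + 18/19*x_3**2 + 126/19*x_1 - 18/19*x_3
  leading term x_1*x_2: subtract (-1/19)·h_1 from 12/19*x_1*x_2 - 126/19*x_1*x_3 - 187/57*x_2*x_3 + 18/19*x_3**2 + 126/19*x_1 - 18/19*x_3 → -126/19*x_1*x_3 - 3*x_2*x_3 + 18/19*x_3**2 + 126/19*x_1 + 36/19*x_2 + 6/19*x_3 - 24/19
  leading term x_1*x_3: no divisor's leading term divides it; move -126/19*x_1*x_3 to the remainder.
  leading term x_2*x_3: subtract (-9/19)·h_3 from -3*x_2*x_3 + 18/19*x_3**2 + 126/19*x_1 + 36/19*x_2 + 6/19*x_3 - 24/19 → 18/19*x_3**2 + 126/19*x_1 + 384/19*x_3 - 402/19
  leading term x_3**2: no divisor's leading term divides it; move 18/19*x_3**2 to the remainder.
  leading term x_1: no divisor's leading term divides it; move 126/19*x_1 to the remainder.
  leading term x_3: no divisor's leading term divides it; move 384/19*x_3 to the remainder.
  leading term 1: no divisor's leading term divides it; move -402/19 to the remainder.
  remainder -126/19*x_1*x_3 + 18/19*x_3**2 + 126/19*x_1 + 384/19*x_3 - 402/19 ≠ 0; add k_5 = -126/19*x_1*x_3 + 18/19*x_3**2 + 126/19*x_1 + 384/19*x_3 - 402/19 to the basis.

S(h_2,h_3): lcm = x_1*x_2*x_3. S = 12/19*x_1*x_2 - 126/19*x_1*x_3 - 3*x_2*x_3 + 126/19*x_1.
  leading term x_1*x_2: subtract (-1/19)·h_1 from 12/19*x_1*x_2 - 126/19*x_1*x_3 - 3*x_2*x_3 + 126/19*x_1 → -126/19*x_1*x_3 - 155/57*x_2*x_3 + 126/19*x_1 + 36/19*x_2 + 24/19*x_3 - 24/19
  leading term x_1*x_3: subtract (1)·k_5 from -126/19*x_1*x_3 - 155/57*x_2*x_3 + 126/19*x_1 + 36/19*x_2 + 24/19*x_3 - 24/19 → -155/57*x_2*x_3 - 18/19*x_3**2 + 36/19*x_2 - 360/19*x_3 + 378/19
  leading term x_2*x_3: subtract (-155/361)·h_3 from -155/57*x_2*x_3 - 18/19*x_3**2 + 36/19*x_2 - 360/19*x_3 + 378/19 → -18/19*x_3**2 + 64/361*x_2 - 330/361*x_3 + 672/361
  leading term x_3**2: no divisor's leading term divides it; move -18/19*x_3**2 to the remainder.
  leading term x_2: subtract (-12/19)·k_4 from 64/361*x_2 - 330/361*x_3 + 672/361 → -6/19*x_3 + 24/19
  leading term x_3: no divisor's leading term divides it; move -6/19*x_3 to the remainder.
  leading term 1: no divisor's leading term divides it; move 24/19 to the remainder.
  remainder -18/19*x_3**2 - 6/19*x_3 + 24/19 ≠ 0; add k_6 = -18/19*x_3**2 - 6/19*x_3 + 24/19 to the basis.

The other S-polynomials (S(h_1,k_4), S(h_2,k_4), S(h_3,k_4), S(h_1,k_5), S(h_2,k_5), S(h_3,k_5), S(k_4,k_5), S(h_1,k_6), S(h_2,k_6), S(h_3,k_6), S(k_4,k_6), S(k_5,k_6)) all reduce to 0 modulo the current basis, so we have a Gröbner basis.
Inter-reduce: drop elements whose leading term is divisible by another's, tail-reduce, and make monic.
Reduced Gröbner basis: {x_1*x_3 - x_1 - 3*x_3 + 3, x_3**2 + 1/3*x_3 - 4/3, x_2 - 27/8*x_3 + 27/8}.

These coincide, so the ideals are equal.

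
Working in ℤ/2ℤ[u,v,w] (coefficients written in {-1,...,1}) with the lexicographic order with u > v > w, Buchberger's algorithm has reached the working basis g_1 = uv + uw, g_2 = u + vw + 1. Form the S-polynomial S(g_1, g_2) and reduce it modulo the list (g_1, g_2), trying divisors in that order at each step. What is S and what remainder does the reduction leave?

lcm(LM(g_1), LM(g_2)) = uv.
S = (lcm/LT(g_1))·g_1 − (lcm/LT(g_2))·g_2 = uw + v²w + v.
Reduce S modulo (g_1, g_2) in that order:
  leading term uw: subtract (w)·g_2 from uw + v²w + v → v²w + vw² + v + w
  leading term v²w: no divisor's leading term divides it; move v²w to the remainder.
  leading term vw²: no divisor's leading term divides it; move vw² to the remainder.
  leading term v: no divisor's leading term divides it; move v to the remainder.
  leading term w: no divisor's leading term divides it; move w to the remainder.
The remainder v²w + vw² + v + w is nonzero, so it would be added as the next basis element.

S(g_1, g_2) = uw + v²w + v; remainder on division = v²w + vw² + v + w.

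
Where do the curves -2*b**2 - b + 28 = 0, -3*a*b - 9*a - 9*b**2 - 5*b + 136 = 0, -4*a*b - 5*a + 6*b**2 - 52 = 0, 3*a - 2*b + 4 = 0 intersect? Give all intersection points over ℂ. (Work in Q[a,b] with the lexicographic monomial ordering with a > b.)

{(-4, -4)}

Compute a lex Gröbner basis by Buchberger's algorithm.
f_1 = -2*b**2 - b + 28, LT = b**2.
f_2 = -3*a*b - 9*a - 9*b**2 - 5*b + 136, LT = a*b.
f_3 = -4*a*b - 5*a + 6*b**2 - 52, LT = a*b.
f_4 = 3*a - 2*b + 4, LT = a.

S(f_1,f_2): lcm = a*b**2. S = -5/2*a*b - 14*a - 3*b**3 - 5/3*b**2 + 136/3*b.
  reduce S modulo (f_1, f_2, f_3, f_4):
  remainder -1/2*b - 2 ≠ 0; add h_5 = -1/2*b - 2 to the basis.

The other S-polynomials (S(f_1,f_3), S(f_1,f_4), S(f_2,f_3), S(f_2,f_4), S(f_3,f_4), S(f_1,h_5), S(f_2,h_5), S(f_3,h_5), S(f_4,h_5)) all reduce to 0 modulo the current basis, so we have a Gröbner basis.
Inter-reduce: drop elements whose leading term is divisible by another's, tail-reduce, and make monic.
Reduced Gröbner basis: {a + 4, b + 4}.

Since the basis is lex-ordered, b + 4 is univariate in b. Its roots are {-4}. Back-substituting each root into the other basis elements fixes the other coordinates.
  b = -4: the earlier basis element becomes a + 4 = 0, giving a = -4 — point (-4, -4).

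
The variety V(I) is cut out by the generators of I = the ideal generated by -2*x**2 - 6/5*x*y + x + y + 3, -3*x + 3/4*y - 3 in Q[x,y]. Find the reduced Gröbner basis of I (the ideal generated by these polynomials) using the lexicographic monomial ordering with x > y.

G = {x - 1/4*y + 1, y**2 - 138/17*y}

Buchberger's algorithm terminates because the ascending chain of leading-term ideals stabilizes.

f_1 = -2*x**2 - 6/5*x*y + x + y + 3, LT = x**2.
f_2 = -3*x + 3/4*y - 3, LT = x.

S(f_1,f_2): lcm = x**2. S = 17/20*x*y - 3/2*x - 1/2*y - 3/2.
  leading term x*y: subtract (-17/60*y)·f_2 from 17/20*x*y - 3/2*x - 1/2*y - 3/2 → -3/2*x + 17/80*y**2 - 27/20*y - 3/2
  leading term x: subtract (1/2)·f_2 from -3/2*x + 17/80*y**2 - 27/20*y - 3/2 → 17/80*y**2 - 69/40*y
  leading term y**2: no divisor's leading term divides it; move 17/80*y**2 to the remainder.
  leading term y: no divisor's leading term divides it; move -69/40*y to the remainder.
  remainder 17/80*y**2 - 69/40*y ≠ 0; add g_3 = 17/80*y**2 - 69/40*y to the basis.

The other S-polynomials (S(f_1,g_3), S(f_2,g_3)) all reduce to 0 modulo the current basis, so we have a Gröbner basis.
Inter-reduce: drop elements whose leading term is divisible by another's, tail-reduce, and make monic.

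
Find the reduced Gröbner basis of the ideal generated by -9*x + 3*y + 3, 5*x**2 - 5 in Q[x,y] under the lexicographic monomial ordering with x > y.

G = {x - 1/3*y - 1/3, y**2 + 2*y - 8}

f_1 = -9*x + 3*y + 3, LT = x.
f_2 = 5*x**2 - 5, LT = x**2.

S(f_1,f_2): lcm = x**2. S = -1/3*x*y - 1/3*x + 1.
  leading term x*y: subtract (1/27*y)·f_1 from -1/3*x*y - 1/3*x + 1 → -1/3*x - 1/9*y**2 - 1/9*y + 1
  leading term x: subtract (1/27)·f_1 from -1/3*x - 1/9*y**2 - 1/9*y + 1 → -1/9*y**2 - 2/9*y + 8/9
  leading term y**2: no divisor's leading term divides it; move -1/9*y**2 to the remainder.
  leading term y: no divisor's leading term divides it; move -2/9*y to the remainder.
  leading term 1: no divisor's leading term divides it; move 8/9 to the remainder.
  remainder -1/9*y**2 - 2/9*y + 8/9 ≠ 0; add g_3 = -1/9*y**2 - 2/9*y + 8/9 to the basis.

The other S-polynomials (S(f_1,g_3), S(f_2,g_3)) all reduce to 0 modulo the current basis, so we have a Gröbner basis.
Inter-reduce: drop elements whose leading term is divisible by another's, tail-reduce, and make monic.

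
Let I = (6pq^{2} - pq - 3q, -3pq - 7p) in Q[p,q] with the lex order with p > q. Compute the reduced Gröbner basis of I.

G = {p - \tfrac{3}{35}q, q^{2} + \tfrac{7}{3}q}

f_1 = 6pq^{2} - pq - 3q, LT = pq^{2}.
f_2 = -3pq - 7p, LT = pq.

S(f_1,f_2): lcm = pq^{2}. S = -\tfrac{5}{2}pq - \tfrac{1}{2}q.
  leading term pq: subtract (\tfrac{5}{6})·f_2 from -\tfrac{5}{2}pq - \tfrac{1}{2}q → \tfrac{35}{6}p - \tfrac{1}{2}q
  leading term p: no divisor's leading term divides it; move \tfrac{35}{6}p to the remainder.
  leading term q: no divisor's leading term divides it; move -\tfrac{1}{2}q to the remainder.
  remainder \tfrac{35}{6}p - \tfrac{1}{2}q ≠ 0; add g_3 = \tfrac{35}{6}p - \tfrac{1}{2}q to the basis.

S(f_1,g_3): lcm = pq^{2}. S = -\tfrac{1}{6}pq + \tfrac{3}{35}q^{3} - \tfrac{1}{2}q.
  leading term pq: subtract (\tfrac{1}{18})·f_2 from -\tfrac{1}{6}pq + \tfrac{3}{35}q^{3} - \tfrac{1}{2}q → \tfrac{7}{18}p + \tfrac{3}{35}q^{3} - \tfrac{1}{2}q
  leading term p: subtract (\tfrac{1}{15})·g_3 from \tfrac{7}{18}p + \tfrac{3}{35}q^{3} - \tfrac{1}{2}q → \tfrac{3}{35}q^{3} - \tfrac{7}{15}q
  leading term q^{3}: no divisor's leading term divides it; move \tfrac{3}{35}q^{3} to the remainder.
  leading term q: no divisor's leading term divides it; move -\tfrac{7}{15}q to the remainder.
  remainder \tfrac{3}{35}q^{3} - \tfrac{7}{15}q ≠ 0; add g_4 = \tfrac{3}{35}q^{3} - \tfrac{7}{15}q to the basis.

S(f_2,g_3): lcm = pq. S = \tfrac{7}{3}p + \tfrac{3}{35}q^{2}.
  leading term p: subtract (\tfrac{2}{5})·g_3 from \tfrac{7}{3}p + \tfrac{3}{35}q^{2} → \tfrac{3}{35}q^{2} + \tfrac{1}{5}q
  leading term q^{2}: no divisor's leading term divides it; move \tfrac{3}{35}q^{2} to the remainder.
  leading term q: no divisor's leading term divides it; move \tfrac{1}{5}q to the remainder.
  remainder \tfrac{3}{35}q^{2} + \tfrac{1}{5}q ≠ 0; add g_5 = \tfrac{3}{35}q^{2} + \tfrac{1}{5}q to the basis.

S(f_1,g_4): lcm = pq^{3}. S = -\tfrac{1}{6}pq^{2} + \tfrac{49}{9}pq - \tfrac{1}{2}q^{2}.
  leading term pq^{2}: subtract (-\tfrac{1}{36})·f_1 from -\tfrac{1}{6}pq^{2} + \tfrac{49}{9}pq - \tfrac{1}{2}q^{2} → \tfrac{65}{12}pq - \tfrac{1}{2}q^{2} - \tfrac{1}{12}q
  leading term pq: subtract (-\tfrac{65}{36})·f_2 from \tfrac{65}{12}pq - \tfrac{1}{2}q^{2} - \tfrac{1}{12}q → -\tfrac{455}{36}p - \tfrac{1}{2}q^{2} - \tfrac{1}{12}q
  leading term p: subtract (-\tfrac{13}{6})·g_3 from -\tfrac{455}{36}p - \tfrac{1}{2}q^{2} - \tfrac{1}{12}q → -\tfrac{1}{2}q^{2} - \tfrac{7}{6}q
  leading term q^{2}: subtract (-\tfrac{35}{6})·g_5 from -\tfrac{1}{2}q^{2} - \tfrac{7}{6}q → 0
  remainder 0.

S(f_2,g_4): lcm = pq^{3}. S = \tfrac{7}{3}pq^{2} + \tfrac{49}{9}pq.
  leading term pq^{2}: subtract (\tfrac{7}{18})·f_1 from \tfrac{7}{3}pq^{2} + \tfrac{49}{9}pq → \tfrac{35}{6}pq + \tfrac{7}{6}q
  leading term pq: subtract (-\tfrac{35}{18})·f_2 from \tfrac{35}{6}pq + \tfrac{7}{6}q → -\tfrac{245}{18}p + \tfrac{7}{6}q
  leading term p: subtract (-\tfrac{7}{3})·g_3 from -\tfrac{245}{18}p + \tfrac{7}{6}q → 0
  remainder 0.

S(g_3,g_4): leading monomials are coprime, so the S-polynomial reduces to 0 (Buchberger's first criterion).
S(f_1,g_5): lcm = pq^{2}. S = -\tfrac{5}{2}pq - \tfrac{1}{2}q.
  leading term pq: subtract (\tfrac{5}{6})·f_2 from -\tfrac{5}{2}pq - \tfrac{1}{2}q → \tfrac{35}{6}p - \tfrac{1}{2}q
  leading term p: subtract (1)·g_3 from \tfrac{35}{6}p - \tfrac{1}{2}q → 0
  remainder 0.

S(f_2,g_5): lcm = pq^{2}. S = 0.
  remainder 0.

S(g_3,g_5): leading monomials are coprime, so the S-polynomial reduces to 0 (Buchberger's first criterion).
S(g_4,g_5): lcm = q^{3}. S = -\tfrac{7}{3}q^{2} - \tfrac{49}{9}q.
  leading term q^{2}: subtract (-\tfrac{245}{9})·g_5 from -\tfrac{7}{3}q^{2} - \tfrac{49}{9}q → 0
  remainder 0.

Every S-polynomial of the final basis reduces to 0, so we have a Gröbner basis.
Inter-reduce: drop elements whose leading term is divisible by another's, tail-reduce, and make monic.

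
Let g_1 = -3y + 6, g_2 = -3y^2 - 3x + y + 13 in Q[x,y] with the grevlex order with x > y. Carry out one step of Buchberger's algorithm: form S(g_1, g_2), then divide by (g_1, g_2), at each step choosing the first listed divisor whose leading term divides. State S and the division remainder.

S(g_1, g_2) = -x - 5/3y + 13/3; remainder on division = -x + 1.

lcm(LM(g_1), LM(g_2)) = y^2.
S = (lcm/LT(g_1))·g_1 − (lcm/LT(g_2))·g_2 = -x - 5/3y + 13/3.
Reduce S modulo (g_1, g_2) in that order:
  leading term x: no divisor's leading term divides it; move -x to the remainder.
  leading term y: subtract (5/9)·g_1 from -5/3y + 13/3 → 1
  leading term 1: no divisor's leading term divides it; move 1 to the remainder.
The remainder -x + 1 is nonzero, so it would be added as the next basis element.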